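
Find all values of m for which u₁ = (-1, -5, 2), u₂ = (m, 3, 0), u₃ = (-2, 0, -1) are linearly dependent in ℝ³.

Place the vectors as rows of a 3×3 matrix; dependence ⇔ determinant zero.
Expanding, det = 15 - 5*m.
This vanishes exactly when m = 3.

m = 3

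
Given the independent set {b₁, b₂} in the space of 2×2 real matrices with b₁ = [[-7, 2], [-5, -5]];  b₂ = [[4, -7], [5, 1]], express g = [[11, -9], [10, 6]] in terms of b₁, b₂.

g = -b₁ + b₂

Identify each element with its coordinate vector in ℝ⁴ via {E₁₁, E₁₂, E₂₁, E₂₂}.
Write g = c₁b₁ + c₂b₂ and equate components.
The system has the unique solution (c₁, c₂) = (-1, 1).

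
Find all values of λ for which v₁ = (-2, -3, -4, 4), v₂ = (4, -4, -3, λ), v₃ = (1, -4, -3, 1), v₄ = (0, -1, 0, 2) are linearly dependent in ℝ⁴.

λ = -28/5

The vectors are dependent exactly when the determinant of the matrix with rows v₁, v₂, v₃, v₄ vanishes.
The determinant works out to 10*λ + 56.
Solving 10*λ + 56 = 0 yields λ = -28/5.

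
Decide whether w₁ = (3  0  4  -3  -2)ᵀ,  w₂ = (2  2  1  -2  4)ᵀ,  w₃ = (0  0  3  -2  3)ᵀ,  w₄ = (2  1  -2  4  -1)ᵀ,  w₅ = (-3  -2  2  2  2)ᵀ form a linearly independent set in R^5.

Place the vectors as rows of a 5×5 matrix and reduce to echelon form.
The reduction yields 5 nonzero rows, so the rank is 5.
Since rank = 5 (the number of vectors), the set is linearly independent.

linearly independent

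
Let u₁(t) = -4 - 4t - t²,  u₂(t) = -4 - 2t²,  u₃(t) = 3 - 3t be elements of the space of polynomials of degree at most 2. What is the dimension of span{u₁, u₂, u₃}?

3

Pass to coordinate vectors with respect to the basis {1, t, t²}.
Row-reduce the 3×3 matrix with these as rows.
Exactly 3 pivots survive; hence the rank is 3.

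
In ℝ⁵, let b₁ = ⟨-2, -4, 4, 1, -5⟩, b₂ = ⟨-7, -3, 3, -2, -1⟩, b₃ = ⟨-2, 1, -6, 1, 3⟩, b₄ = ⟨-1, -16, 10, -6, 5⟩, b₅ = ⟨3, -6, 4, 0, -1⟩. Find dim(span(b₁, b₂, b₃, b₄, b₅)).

4

Apply Gaussian elimination to the matrix whose rows are b₁, b₂, b₃, b₄, b₅.
Reduction leaves 4 leading entries, giving rank 4.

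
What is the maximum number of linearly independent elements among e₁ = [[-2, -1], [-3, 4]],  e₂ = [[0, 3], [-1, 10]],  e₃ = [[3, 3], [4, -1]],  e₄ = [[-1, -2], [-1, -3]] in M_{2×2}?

Pass to coordinate vectors with respect to the basis {E₁₁, E₁₂, E₂₁, E₂₂}.
Put the 4×4 matrix [e₁|e₂|e₃|e₄] into echelon form.
Exactly 2 pivots survive; hence the rank is 2.

2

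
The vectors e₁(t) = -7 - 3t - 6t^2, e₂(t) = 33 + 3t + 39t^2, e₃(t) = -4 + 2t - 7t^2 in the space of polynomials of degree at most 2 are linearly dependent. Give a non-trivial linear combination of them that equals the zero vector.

Pass to coordinate vectors relative to the basis {1, t, t^2}.
Row-reduce the matrix with e₁, e₂, e₃ as columns; the null space gives the coefficients.
One solution (up to scaling) is (3, 1, 3).

3e₁ + e₂ + 3e₃ = 0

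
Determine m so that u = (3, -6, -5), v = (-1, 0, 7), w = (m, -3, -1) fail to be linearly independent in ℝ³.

The set is linearly dependent precisely when det[u; v; w] = 0.
Expanding, det = 54 - 42*m.
This vanishes exactly when m = 9/7.

m = 9/7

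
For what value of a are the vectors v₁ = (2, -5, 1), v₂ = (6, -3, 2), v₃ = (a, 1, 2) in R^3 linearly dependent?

a = 50/7

The vectors are dependent exactly when the determinant of the matrix with rows v₁, v₂, v₃ vanishes.
The determinant works out to 50 - 7*a.
This vanishes exactly when a = 50/7.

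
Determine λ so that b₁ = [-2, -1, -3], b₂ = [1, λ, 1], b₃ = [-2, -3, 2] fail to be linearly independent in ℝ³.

λ = 7/10

The set is linearly dependent precisely when det[b₁; b₂; b₃] = 0.
Expanding, det = 7 - 10*λ.
Solving 7 - 10*λ = 0 yields λ = 7/10.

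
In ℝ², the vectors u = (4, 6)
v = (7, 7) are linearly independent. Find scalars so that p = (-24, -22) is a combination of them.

Solve the system with u, v as columns and p as the right-hand side.
The system has the unique solution (a₁, a₂) = (1, -4).

p = u - 4v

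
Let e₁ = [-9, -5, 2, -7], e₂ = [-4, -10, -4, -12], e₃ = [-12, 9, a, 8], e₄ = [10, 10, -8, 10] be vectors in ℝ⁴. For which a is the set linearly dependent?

a = 54/5

Place the vectors as rows of a 4×4 matrix; dependence ⇔ determinant zero.
The determinant works out to 2160 - 200*a.
This vanishes exactly when a = 54/5.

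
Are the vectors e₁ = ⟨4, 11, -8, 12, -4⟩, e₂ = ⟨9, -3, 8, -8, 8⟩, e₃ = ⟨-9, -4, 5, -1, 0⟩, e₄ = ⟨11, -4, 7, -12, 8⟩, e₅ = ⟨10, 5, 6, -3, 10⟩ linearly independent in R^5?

Row-reduce the matrix whose columns are e₁, e₂, e₃, e₄, e₅.
The reduction yields 5 nonzero rows, so the rank is 5.
Since rank = 5 (the number of vectors), the set is linearly independent.

linearly independent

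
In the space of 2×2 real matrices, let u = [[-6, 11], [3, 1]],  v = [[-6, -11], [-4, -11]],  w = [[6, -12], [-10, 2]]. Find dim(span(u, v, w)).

Represent each element by its coordinate vector in ℝ⁴.
Put the 4×3 matrix [u|v|w] into echelon form.
Exactly 3 pivots survive; hence the rank is 3.

3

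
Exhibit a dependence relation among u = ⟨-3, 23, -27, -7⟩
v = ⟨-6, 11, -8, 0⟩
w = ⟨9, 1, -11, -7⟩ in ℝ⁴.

u - 2v - w = 0

Solve the homogeneous system with u, v, w as columns by row-reducing the coefficient matrix.
The free variable yields coefficients (1, -2, -1) (any nonzero multiple also works).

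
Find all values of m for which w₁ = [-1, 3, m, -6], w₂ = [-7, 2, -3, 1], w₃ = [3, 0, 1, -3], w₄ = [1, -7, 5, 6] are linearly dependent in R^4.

m = -5/3

The vectors are dependent exactly when the determinant of the matrix with rows w₁, w₂, w₃, w₄ vanishes.
Cofactor expansion gives det = 84*m + 140.
This vanishes exactly when m = -5/3.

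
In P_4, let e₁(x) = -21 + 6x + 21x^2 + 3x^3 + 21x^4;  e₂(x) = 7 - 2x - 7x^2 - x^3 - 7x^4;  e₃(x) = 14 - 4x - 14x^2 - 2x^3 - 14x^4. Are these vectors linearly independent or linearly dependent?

Write each element as a coordinate vector in ℝ⁵ using {1, x, …, x^4}.
Row-reduce the matrix whose columns are e₁, e₂, e₃.
The reduction yields 1 nonzero row, so the rank is 1.
Since rank 1 < 3, the set is linearly dependent.
Indeed e₁ + 3e₂ = 0.

linearly dependent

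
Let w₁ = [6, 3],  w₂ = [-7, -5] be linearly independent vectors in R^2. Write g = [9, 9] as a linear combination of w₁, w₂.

Write g = α₁w₁ + α₂w₂ and equate components.
The system has the unique solution (α₁, α₂) = (-2, -3).

g = -2w₁ - 3w₂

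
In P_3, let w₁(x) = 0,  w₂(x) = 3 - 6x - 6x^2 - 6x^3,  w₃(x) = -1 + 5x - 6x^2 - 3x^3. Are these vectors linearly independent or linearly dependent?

Write each element as a coordinate vector in ℝ⁴ using {1, x, …, x^3}.
One of the vectors is the zero vector, so the set is linearly dependent.

linearly dependent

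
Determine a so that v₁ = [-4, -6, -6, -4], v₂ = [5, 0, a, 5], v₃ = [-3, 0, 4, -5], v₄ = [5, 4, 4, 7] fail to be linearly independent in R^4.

The set is linearly dependent precisely when det[v₁; v₂; v₃; v₄] = 0.
The determinant works out to 8*a + 240.
This vanishes exactly when a = -30.

a = -30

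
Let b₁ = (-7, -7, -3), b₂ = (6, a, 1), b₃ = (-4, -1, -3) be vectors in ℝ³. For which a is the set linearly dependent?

The set is linearly dependent precisely when det[b₁; b₂; b₃] = 0.
Cofactor expansion gives det = 9*a - 87.
Solving 9*a - 87 = 0 yields a = 29/3.

a = 29/3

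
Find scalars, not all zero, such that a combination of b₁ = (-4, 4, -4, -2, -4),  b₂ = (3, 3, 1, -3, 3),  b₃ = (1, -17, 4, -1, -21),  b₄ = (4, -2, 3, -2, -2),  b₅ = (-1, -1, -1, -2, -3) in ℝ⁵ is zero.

3b₂ + b₃ - 3b₄ - 2b₅ = 0

Row-reduce the matrix with b₁, b₂, b₃, b₄, b₅ as columns; the null space gives the coefficients.
A generator of the null space is (0, 3, 1, -3, -2).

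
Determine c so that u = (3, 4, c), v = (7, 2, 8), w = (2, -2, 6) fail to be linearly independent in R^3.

c = -10/9

The set is linearly dependent precisely when det[u; v; w] = 0.
Cofactor expansion gives det = -18*c - 20.
Setting this to zero gives c = -10/9.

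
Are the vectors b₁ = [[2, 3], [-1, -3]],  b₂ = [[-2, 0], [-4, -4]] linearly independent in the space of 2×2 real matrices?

Take coordinates with respect to the standard basis {E₁₁, E₁₂, E₂₁, E₂₂}.
Row-reduce the matrix whose columns are b₁, b₂.
The reduction yields 2 nonzero rows, so the rank is 2.
Since rank = 2 (the number of vectors), the set is linearly independent.

linearly independent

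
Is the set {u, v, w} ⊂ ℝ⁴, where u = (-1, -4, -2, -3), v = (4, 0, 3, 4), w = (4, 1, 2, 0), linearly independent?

Row-reduce the matrix whose columns are u, v, w.
The reduction yields 3 nonzero rows, so the rank is 3.
Since rank = 3 (the number of vectors), the set is linearly independent.

linearly independent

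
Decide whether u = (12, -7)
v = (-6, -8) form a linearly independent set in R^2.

Row-reduce the matrix whose columns are u, v.
The reduction yields 2 nonzero rows, so the rank is 2.
Since rank = 2 (the number of vectors), the set is linearly independent.

linearly independent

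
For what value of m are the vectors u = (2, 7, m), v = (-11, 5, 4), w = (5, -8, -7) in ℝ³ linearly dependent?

Dependence holds iff the 3×3 matrix [u v w] is singular.
The determinant works out to 63*m - 405.
This vanishes exactly when m = 45/7.

m = 45/7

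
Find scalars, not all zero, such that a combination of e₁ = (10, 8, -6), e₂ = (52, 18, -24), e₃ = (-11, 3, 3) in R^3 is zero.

3e₁ - e₂ - 2e₃ = 0

Solve the homogeneous system with e₁, e₂, e₃ as columns by row-reducing the coefficient matrix.
One solution (up to scaling) is (3, -1, -2).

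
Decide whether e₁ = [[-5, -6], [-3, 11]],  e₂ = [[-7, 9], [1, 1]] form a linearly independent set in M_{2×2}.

linearly independent

Take coordinates with respect to the standard basis {E₁₁, E₁₂, E₂₁, E₂₂}.
Place the vectors as rows of a 2×4 matrix and reduce to echelon form.
The reduction yields 2 nonzero rows, so the rank is 2.
Since rank = 2 (the number of vectors), the set is linearly independent.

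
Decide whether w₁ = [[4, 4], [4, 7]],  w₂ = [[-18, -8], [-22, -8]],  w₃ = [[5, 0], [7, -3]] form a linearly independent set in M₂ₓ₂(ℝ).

linearly dependent

Write each element as a coordinate vector in ℝ⁴ using {E₁₁, E₁₂, E₂₁, E₂₂}.
Place the vectors as rows of a 3×4 matrix and reduce to echelon form.
The reduction yields 2 nonzero rows, so the rank is 2.
Since rank 2 < 3, the set is linearly dependent.
Indeed 2w₁ + w₂ + 2w₃ = 0.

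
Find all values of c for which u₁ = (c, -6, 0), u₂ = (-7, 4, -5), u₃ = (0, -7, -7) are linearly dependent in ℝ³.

c = 14/3

The vectors are dependent exactly when the determinant of the matrix with rows u₁, u₂, u₃ vanishes.
Expanding, det = 294 - 63*c.
Solving 294 - 63*c = 0 yields c = 14/3.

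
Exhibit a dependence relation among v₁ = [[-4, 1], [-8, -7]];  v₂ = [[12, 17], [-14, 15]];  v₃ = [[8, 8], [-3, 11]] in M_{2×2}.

v₁ - v₂ + 2v₃ = 0

Take coordinates with respect to {E₁₁, E₁₂, E₂₁, E₂₂}.
Row-reduce the matrix with v₁, v₂, v₃ as columns; the null space gives the coefficients.
The free variable yields coefficients (1, -1, 2) (any nonzero multiple also works).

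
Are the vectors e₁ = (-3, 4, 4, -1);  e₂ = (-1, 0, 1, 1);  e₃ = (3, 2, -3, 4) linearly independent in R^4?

Place the vectors as rows of a 3×4 matrix and reduce to echelon form.
The reduction yields 3 nonzero rows, so the rank is 3.
Since rank = 3 (the number of vectors), the set is linearly independent.

linearly independent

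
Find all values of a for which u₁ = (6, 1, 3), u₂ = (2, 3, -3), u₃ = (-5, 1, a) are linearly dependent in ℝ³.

a = -21/4

The vectors are dependent exactly when the determinant of the matrix with rows u₁, u₂, u₃ vanishes.
Expanding, det = 16*a + 84.
Solving 16*a + 84 = 0 yields a = -21/4.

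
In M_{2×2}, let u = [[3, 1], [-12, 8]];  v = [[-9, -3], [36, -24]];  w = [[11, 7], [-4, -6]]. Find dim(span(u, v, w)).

Use coordinates relative to {E₁₁, E₁₂, E₂₁, E₂₂}.
Row-reduce the 3×4 matrix with these as rows.
The echelon form has 2 nonzero rows, so the rank is 2.

2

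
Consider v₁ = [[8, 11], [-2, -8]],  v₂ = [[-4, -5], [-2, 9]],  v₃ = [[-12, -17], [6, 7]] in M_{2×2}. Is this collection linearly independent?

Take coordinates with respect to the standard basis {E₁₁, E₁₂, E₂₁, E₂₂}.
Row-reduce the matrix whose columns are v₁, v₂, v₃.
The reduction yields 2 nonzero rows, so the rank is 2.
Since rank 2 < 3, the set is linearly dependent.

linearly dependent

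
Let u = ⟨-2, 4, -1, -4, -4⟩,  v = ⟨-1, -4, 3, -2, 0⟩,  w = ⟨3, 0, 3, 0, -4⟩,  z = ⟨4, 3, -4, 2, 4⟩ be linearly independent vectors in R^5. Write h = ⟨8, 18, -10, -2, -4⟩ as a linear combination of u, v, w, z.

Write h = a₁u + … + a₄z and equate components.
The system has the unique solution (a₁, …, a₄) = (2, -1, 1, 2).

h = 2u - v + w + 2z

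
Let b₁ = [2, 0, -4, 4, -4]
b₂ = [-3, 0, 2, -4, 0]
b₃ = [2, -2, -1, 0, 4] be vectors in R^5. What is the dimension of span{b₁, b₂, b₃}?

dim = 3

Form the matrix with b₁, b₂, b₃ as columns and reduce.
There are 3 pivot columns, so rank = 3.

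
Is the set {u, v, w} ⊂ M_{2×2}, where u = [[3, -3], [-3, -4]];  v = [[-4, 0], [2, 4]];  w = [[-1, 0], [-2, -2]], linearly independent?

linearly independent

Take coordinates with respect to the standard basis {E₁₁, E₁₂, E₂₁, E₂₂}.
Place the vectors as rows of a 3×4 matrix and reduce to echelon form.
The reduction yields 3 nonzero rows, so the rank is 3.
Since rank = 3 (the number of vectors), the set is linearly independent.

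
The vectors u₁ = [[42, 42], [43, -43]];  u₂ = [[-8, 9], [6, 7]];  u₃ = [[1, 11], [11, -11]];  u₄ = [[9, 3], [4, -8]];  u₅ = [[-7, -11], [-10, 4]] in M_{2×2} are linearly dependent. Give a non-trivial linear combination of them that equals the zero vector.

Write each element as a vector in ℝ⁴ using {E₁₁, E₁₂, E₂₁, E₂₂}.
Write the vectors as columns of a matrix and find a nonzero vector in its null space.
A generator of the null space is (1, 0, -1, -3, 2).

u₁ - u₃ - 3u₄ + 2u₅ = 0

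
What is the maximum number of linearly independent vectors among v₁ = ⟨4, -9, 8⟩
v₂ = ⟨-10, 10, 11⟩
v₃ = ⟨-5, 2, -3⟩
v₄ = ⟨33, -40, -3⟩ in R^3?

Form the matrix with v₁, v₂, v₃, v₄ as columns and reduce.
There are 3 pivot columns, so rank = 3.
(With 4 elements in a 3-dimensional space the rank is at most 3.)

3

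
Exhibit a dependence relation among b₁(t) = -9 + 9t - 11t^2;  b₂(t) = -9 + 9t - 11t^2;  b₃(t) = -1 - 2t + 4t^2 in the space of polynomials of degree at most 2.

Pass to coordinate vectors relative to the basis {1, t, t^2}.
Write the vectors as columns of a matrix and find a nonzero vector in its null space.
One solution (up to scaling) is (1, -1, 0).

b₁ - b₂ = 0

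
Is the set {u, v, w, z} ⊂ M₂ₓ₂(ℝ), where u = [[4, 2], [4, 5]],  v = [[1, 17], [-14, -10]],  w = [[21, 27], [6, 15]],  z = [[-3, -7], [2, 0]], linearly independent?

Write each element as a coordinate vector in ℝ⁴ using {E₁₁, E₁₂, E₂₁, E₂₂}.
Place the vectors as rows of a 4×4 matrix and reduce to echelon form.
The reduction yields 2 nonzero rows, so the rank is 2.
Since rank 2 < 4, the set is linearly dependent.
Indeed 5u + v - w = 0.

linearly dependent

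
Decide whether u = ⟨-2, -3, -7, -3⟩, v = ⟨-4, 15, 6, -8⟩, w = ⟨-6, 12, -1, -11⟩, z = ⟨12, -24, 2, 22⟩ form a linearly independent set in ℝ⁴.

linearly dependent

One vector is a scalar multiple of another, so the set is dependent.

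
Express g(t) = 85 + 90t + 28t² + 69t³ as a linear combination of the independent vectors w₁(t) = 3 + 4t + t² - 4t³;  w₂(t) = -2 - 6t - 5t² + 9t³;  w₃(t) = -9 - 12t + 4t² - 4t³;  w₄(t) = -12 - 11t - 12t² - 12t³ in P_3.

g = w₁ + w₂ - 4w₃ - 4w₄

Take coordinate vectors relative to {1, t, …, t³}.
Since w₁, w₂, w₃, w₄ are independent, the coefficients expressing g are uniquely determined by a linear system.
Back-substitution yields (c₁, …, c₄) = (1, 1, -4, -4).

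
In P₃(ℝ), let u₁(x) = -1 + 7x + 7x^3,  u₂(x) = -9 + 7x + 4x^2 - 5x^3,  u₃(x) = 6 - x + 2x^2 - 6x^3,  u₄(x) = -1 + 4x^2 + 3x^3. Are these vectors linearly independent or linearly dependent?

linearly independent

Write each element as a coordinate vector in ℝ⁴ using {1, x, …, x^3}.
Place the vectors as rows of a 4×4 matrix and reduce to echelon form.
The reduction yields 4 nonzero rows, so the rank is 4.
Since rank = 4 (the number of vectors), the set is linearly independent.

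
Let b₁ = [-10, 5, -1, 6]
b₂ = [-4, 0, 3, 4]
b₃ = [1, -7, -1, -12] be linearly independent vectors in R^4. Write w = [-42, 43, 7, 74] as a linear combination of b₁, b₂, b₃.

Write w = a₁b₁ + … + a₃b₃ and equate components.
Back-substitution yields (a₁, a₂, a₃) = (3, 2, -4).

w = 3b₁ + 2b₂ - 4b₃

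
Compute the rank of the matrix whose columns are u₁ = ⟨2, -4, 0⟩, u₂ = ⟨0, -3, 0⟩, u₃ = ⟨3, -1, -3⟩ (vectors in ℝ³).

Put the 3×3 matrix [u₁|u₂|u₃] into echelon form.
The echelon form has 3 nonzero rows, so the rank is 3.

3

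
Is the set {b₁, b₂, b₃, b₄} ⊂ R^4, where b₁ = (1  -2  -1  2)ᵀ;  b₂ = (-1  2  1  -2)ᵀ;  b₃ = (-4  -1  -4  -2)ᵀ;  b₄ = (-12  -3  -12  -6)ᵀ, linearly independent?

linearly dependent

Form the 4×4 matrix with these as columns; its determinant is 0.
A zero determinant means the columns are linearly dependent.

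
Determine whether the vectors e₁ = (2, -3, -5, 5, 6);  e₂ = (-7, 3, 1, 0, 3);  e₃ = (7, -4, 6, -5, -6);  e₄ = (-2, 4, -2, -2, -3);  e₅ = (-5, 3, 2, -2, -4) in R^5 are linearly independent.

Form the 5×5 matrix with these as columns; its determinant is -1050.
A nonzero determinant means the columns are linearly independent.

linearly independent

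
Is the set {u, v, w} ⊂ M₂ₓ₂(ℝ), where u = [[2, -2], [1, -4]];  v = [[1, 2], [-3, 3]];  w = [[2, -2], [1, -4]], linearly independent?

linearly dependent

Write each element as a coordinate vector in ℝ⁴ using {E₁₁, E₁₂, E₂₁, E₂₂}.
Row-reduce the matrix whose columns are u, v, w.
The reduction yields 2 nonzero rows, so the rank is 2.
Since rank 2 < 3, the set is linearly dependent.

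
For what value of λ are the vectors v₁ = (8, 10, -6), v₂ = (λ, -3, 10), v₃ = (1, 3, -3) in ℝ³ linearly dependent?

λ = 43/6

The set is linearly dependent precisely when det[v₁; v₂; v₃] = 0.
Expanding, det = 12*λ - 86.
This vanishes exactly when λ = 43/6.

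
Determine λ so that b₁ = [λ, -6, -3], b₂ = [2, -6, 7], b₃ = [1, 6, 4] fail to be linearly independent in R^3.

The vectors are dependent exactly when the determinant of the matrix with rows b₁, b₂, b₃ vanishes.
Cofactor expansion gives det = -66*λ - 48.
This vanishes exactly when λ = -8/11.

λ = -8/11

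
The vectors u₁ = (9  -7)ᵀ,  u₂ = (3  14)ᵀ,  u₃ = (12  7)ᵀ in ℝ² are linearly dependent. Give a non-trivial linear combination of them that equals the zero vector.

u₁ + u₂ - u₃ = 0

Solve the homogeneous system with u₁, u₂, u₃ as columns by row-reducing the coefficient matrix.
One solution (up to scaling) is (1, 1, -1).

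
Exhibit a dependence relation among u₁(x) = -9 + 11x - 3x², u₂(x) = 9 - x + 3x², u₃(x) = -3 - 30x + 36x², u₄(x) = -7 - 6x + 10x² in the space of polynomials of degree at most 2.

u₁ - u₂ + u₃ - 3u₄ = 0

Write each element as a vector in ℝ³ using {1, x, x²}.
Write the vectors as columns of a matrix and find a nonzero vector in its null space.
A generator of the null space is (1, -1, 1, -3).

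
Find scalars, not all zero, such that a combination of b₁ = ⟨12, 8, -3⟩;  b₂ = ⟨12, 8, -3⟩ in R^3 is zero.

b₁ - b₂ = 0

Row-reduce the matrix with b₁, b₂ as columns; the null space gives the coefficients.
The free variable yields coefficients (1, -1) (any nonzero multiple also works).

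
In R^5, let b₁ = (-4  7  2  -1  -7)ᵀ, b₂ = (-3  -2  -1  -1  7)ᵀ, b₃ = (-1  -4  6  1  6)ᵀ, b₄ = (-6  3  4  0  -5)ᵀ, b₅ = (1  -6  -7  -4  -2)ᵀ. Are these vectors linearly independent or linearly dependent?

The matrix [b₁|b₂|b₃|b₄|b₅] has determinant -7061.
A nonzero determinant means the columns are linearly independent.

linearly independent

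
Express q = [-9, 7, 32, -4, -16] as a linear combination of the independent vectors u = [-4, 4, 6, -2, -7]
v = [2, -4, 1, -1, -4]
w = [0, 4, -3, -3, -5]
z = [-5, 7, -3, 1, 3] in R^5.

Write q = a₁u + … + a₄z and equate components.
Row-reducing the augmented matrix gives the unique coefficients (a₁, …, a₄) = (4, -4, -1, -3).

q = 4u - 4v - w - 3z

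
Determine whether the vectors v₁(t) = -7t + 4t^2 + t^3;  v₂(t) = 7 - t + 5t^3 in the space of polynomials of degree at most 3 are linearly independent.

Take coordinates with respect to the standard basis {1, t, …, t^3}.
Place the vectors as rows of a 2×4 matrix and reduce to echelon form.
The reduction yields 2 nonzero rows, so the rank is 2.
Since rank = 2 (the number of vectors), the set is linearly independent.

linearly independent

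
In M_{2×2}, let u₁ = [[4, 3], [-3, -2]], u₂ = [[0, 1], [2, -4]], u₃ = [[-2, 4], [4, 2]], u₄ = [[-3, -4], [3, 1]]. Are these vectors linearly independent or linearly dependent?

Take coordinates with respect to the standard basis {E₁₁, E₁₂, E₂₁, E₂₂}.
Form the 4×4 matrix with these as columns; its determinant is -136.
A nonzero determinant means the columns are linearly independent.

linearly independent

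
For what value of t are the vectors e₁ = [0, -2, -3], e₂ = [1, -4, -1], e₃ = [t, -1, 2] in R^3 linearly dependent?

The vectors are dependent exactly when the determinant of the matrix with rows e₁, e₂, e₃ vanishes.
Cofactor expansion gives det = 7 - 10*t.
This vanishes exactly when t = 7/10.

t = 7/10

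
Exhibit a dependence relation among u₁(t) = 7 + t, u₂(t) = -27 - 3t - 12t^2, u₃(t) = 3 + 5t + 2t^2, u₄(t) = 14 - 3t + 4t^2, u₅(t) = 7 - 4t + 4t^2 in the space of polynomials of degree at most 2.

Write each element as a vector in ℝ³ using {1, t, t^2}.
Solve the homogeneous system with u₁, u₂, u₃, u₄, u₅ as columns by row-reducing the coefficient matrix.
The free variable yields coefficients (1, -1, -2, -2, 0) (any nonzero multiple also works).

u₁ - u₂ - 2u₃ - 2u₄ = 0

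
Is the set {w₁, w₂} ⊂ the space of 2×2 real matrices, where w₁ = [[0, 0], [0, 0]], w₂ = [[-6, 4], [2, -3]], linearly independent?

linearly dependent

Take coordinates with respect to the standard basis {E₁₁, E₁₂, E₂₁, E₂₂}.
One of the vectors is the zero vector, so the set is linearly dependent.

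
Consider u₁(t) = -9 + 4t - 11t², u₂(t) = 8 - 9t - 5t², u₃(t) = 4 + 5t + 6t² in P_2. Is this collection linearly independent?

linearly independent

Take coordinates with respect to the standard basis {1, t, t²}.
The matrix [u₁|u₂|u₃] has determinant -847.
A nonzero determinant means the columns are linearly independent.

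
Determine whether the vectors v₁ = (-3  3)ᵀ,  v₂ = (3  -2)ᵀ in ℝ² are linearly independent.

linearly independent

The matrix [v₁|v₂] has determinant -3.
A nonzero determinant means the columns are linearly independent.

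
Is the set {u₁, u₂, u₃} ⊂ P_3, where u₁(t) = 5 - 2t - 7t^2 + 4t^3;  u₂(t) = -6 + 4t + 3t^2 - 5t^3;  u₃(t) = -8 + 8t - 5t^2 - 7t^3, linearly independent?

Take coordinates with respect to the standard basis {1, t, …, t^3}.
Row-reduce the matrix whose columns are u₁, u₂, u₃.
The reduction yields 2 nonzero rows, so the rank is 2.
Since rank 2 < 3, the set is linearly dependent.
Indeed 2u₁ + 3u₂ - u₃ = 0.

linearly dependent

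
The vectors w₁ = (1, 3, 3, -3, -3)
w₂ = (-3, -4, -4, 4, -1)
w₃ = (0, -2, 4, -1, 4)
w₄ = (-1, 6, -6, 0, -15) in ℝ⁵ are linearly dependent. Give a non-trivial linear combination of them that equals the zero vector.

2w₁ + w₂ - 2w₃ - w₄ = 0

Write the vectors as columns of a matrix and find a nonzero vector in its null space.
One solution (up to scaling) is (2, 1, -2, -1).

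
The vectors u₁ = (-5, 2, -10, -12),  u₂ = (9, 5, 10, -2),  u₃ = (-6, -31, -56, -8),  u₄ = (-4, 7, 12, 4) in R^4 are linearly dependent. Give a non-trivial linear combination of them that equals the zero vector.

Set up α₁u₁ + … + α₄u₄ = 0 and solve the homogeneous system.
One solution (up to scaling) is (0, 2, 1, 3).

2u₂ + u₃ + 3u₄ = 0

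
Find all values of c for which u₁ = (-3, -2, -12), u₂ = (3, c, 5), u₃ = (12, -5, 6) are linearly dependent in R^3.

The set is linearly dependent precisely when det[u₁; u₂; u₃] = 0.
The determinant works out to 126*c + 21.
This vanishes exactly when c = -1/6.

c = -1/6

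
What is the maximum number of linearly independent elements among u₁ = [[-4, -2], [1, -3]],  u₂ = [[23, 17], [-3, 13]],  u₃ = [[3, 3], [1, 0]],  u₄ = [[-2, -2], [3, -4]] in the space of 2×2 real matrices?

Use coordinates relative to {E₁₁, E₁₂, E₂₁, E₂₂}.
Form the matrix with u₁, u₂, u₃, u₄ as columns and reduce.
Reduction leaves 3 leading entries, giving rank 3.

3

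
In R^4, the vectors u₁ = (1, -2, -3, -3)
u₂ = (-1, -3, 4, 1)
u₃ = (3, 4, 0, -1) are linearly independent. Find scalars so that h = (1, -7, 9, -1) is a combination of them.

h = u₁ + 3u₂ + u₃

Since u₁, u₂, u₃ are independent, the coefficients expressing h are uniquely determined by a linear system.
Row-reducing the augmented matrix gives the unique coefficients (a₁, a₂, a₃) = (1, 3, 1).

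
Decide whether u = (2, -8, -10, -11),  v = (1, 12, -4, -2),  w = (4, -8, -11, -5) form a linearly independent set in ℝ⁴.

linearly independent

Row-reduce the matrix whose columns are u, v, w.
The reduction yields 3 nonzero rows, so the rank is 3.
Since rank = 3 (the number of vectors), the set is linearly independent.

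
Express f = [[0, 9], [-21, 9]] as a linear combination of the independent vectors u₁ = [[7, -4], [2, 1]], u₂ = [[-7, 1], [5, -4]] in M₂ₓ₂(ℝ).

Take coordinate vectors relative to {E₁₁, E₁₂, E₂₁, E₂₂}.
Since u₁, u₂ are independent, the coefficients expressing f are uniquely determined by a linear system.
The system has the unique solution (c₁, c₂) = (-3, -3).

f = -3u₁ - 3u₂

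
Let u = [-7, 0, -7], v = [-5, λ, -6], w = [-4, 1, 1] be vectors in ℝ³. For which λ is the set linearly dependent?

λ = -1/5

The vectors are dependent exactly when the determinant of the matrix with rows u, v, w vanishes.
Expanding, det = -35*λ - 7.
Setting this to zero gives λ = -1/5.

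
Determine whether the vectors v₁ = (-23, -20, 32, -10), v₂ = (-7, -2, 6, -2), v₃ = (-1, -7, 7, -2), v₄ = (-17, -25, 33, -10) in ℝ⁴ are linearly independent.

linearly dependent

Row-reduce the matrix whose columns are v₁, v₂, v₃, v₄.
The reduction yields 2 nonzero rows, so the rank is 2.
Since rank 2 < 4, the set is linearly dependent.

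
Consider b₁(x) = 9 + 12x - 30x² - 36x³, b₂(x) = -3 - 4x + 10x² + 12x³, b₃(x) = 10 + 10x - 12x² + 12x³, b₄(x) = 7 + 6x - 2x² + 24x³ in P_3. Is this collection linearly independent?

linearly dependent

Write each element as a coordinate vector in ℝ⁴ using {1, x, …, x³}.
One vector is a scalar multiple of another, so the set is dependent.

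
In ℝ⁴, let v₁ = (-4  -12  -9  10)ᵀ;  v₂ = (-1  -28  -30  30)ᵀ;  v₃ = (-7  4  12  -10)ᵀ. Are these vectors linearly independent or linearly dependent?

linearly dependent

Row-reduce the matrix whose columns are v₁, v₂, v₃.
The reduction yields 2 nonzero rows, so the rank is 2.
Since rank 2 < 3, the set is linearly dependent.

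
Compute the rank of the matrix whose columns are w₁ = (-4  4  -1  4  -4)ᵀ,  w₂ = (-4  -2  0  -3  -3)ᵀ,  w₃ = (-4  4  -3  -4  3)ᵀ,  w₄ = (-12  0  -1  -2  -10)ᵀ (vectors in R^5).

3

Apply Gaussian elimination to the matrix whose rows are w₁, w₂, w₃, w₄.
Exactly 3 pivots survive; hence the rank is 3.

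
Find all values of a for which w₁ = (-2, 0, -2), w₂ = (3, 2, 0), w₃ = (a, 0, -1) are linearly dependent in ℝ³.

a = -1

Place the vectors as rows of a 3×3 matrix; dependence ⇔ determinant zero.
The determinant works out to 4*a + 4.
Setting this to zero gives a = -1.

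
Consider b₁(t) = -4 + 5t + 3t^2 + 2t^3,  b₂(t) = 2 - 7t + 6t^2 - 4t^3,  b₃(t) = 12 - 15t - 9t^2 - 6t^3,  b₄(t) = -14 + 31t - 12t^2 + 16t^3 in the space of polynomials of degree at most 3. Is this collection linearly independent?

linearly dependent

Write each element as a coordinate vector in ℝ⁴ using {1, t, …, t^3}.
One vector is a scalar multiple of another, so the set is dependent.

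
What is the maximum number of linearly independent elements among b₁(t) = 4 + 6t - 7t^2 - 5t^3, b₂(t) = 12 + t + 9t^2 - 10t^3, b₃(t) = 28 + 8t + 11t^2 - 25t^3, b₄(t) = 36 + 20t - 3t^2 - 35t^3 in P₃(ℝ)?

Pass to coordinate vectors with respect to the basis {1, t, …, t^3}.
Form the matrix with b₁, b₂, b₃, b₄ as columns and reduce.
Reduction leaves 2 leading entries, giving rank 2.

2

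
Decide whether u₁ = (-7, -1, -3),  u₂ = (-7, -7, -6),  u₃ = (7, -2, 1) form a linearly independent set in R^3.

linearly independent

Form the 3×3 matrix with these as columns; its determinant is -21.
A nonzero determinant means the columns are linearly independent.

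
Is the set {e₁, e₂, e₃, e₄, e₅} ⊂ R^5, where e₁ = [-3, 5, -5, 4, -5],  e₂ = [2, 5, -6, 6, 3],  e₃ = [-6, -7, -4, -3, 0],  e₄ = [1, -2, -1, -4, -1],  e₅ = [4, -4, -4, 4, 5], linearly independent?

Row-reduce the matrix whose columns are e₁, e₂, e₃, e₄, e₅.
The reduction yields 5 nonzero rows, so the rank is 5.
Since rank = 5 (the number of vectors), the set is linearly independent.

linearly independent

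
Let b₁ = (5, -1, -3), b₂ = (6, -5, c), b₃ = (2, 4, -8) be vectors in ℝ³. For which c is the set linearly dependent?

c = 25/11

The vectors are dependent exactly when the determinant of the matrix with rows b₁, b₂, b₃ vanishes.
Cofactor expansion gives det = 50 - 22*c.
This vanishes exactly when c = 25/11.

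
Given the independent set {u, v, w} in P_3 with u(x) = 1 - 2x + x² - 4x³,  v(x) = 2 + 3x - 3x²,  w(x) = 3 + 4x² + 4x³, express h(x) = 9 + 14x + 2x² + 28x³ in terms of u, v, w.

Identify each element with its coordinate vector in ℝ⁴ via {1, x, …, x³}.
Solve the system with u, v, w as columns and h as the right-hand side.
Back-substitution yields (a₁, a₂, a₃) = (-4, 2, 3).

h = -4u + 2v + 3w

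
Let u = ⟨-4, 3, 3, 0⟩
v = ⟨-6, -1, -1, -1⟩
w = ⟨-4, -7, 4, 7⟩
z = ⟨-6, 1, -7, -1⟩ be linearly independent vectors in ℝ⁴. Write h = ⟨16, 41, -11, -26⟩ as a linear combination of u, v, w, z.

Since u, v, w, z are independent, the coefficients expressing h are uniquely determined by a linear system.
Back-substitution yields (c₁, …, c₄) = (3, -3, -4, 1).

h = 3u - 3v - 4w + z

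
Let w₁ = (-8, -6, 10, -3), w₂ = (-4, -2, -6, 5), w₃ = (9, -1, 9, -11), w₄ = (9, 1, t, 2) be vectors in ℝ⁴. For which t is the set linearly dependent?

t = -13

Place the vectors as rows of a 4×4 matrix; dependence ⇔ determinant zero.
The determinant works out to 288*t + 3744.
This vanishes exactly when t = -13.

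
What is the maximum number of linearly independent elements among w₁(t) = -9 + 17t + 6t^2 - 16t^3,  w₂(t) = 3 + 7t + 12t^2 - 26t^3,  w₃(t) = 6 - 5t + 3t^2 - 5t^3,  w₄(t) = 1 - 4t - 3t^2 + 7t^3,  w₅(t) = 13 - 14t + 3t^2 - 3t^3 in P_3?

2

Represent each element by its coordinate vector in ℝ⁴.
Row-reduce the 5×4 matrix with these as rows.
Exactly 2 pivots survive; hence the rank is 2.
(With 5 elements in a 4-dimensional space the rank is at most 4.)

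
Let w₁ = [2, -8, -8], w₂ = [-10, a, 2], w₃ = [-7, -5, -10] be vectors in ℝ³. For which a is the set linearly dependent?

Place the vectors as rows of a 3×3 matrix; dependence ⇔ determinant zero.
Cofactor expansion gives det = 532 - 76*a.
Setting this to zero gives a = 7.

a = 7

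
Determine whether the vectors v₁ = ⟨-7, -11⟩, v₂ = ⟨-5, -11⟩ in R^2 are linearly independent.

linearly independent

Row-reduce the matrix whose columns are v₁, v₂.
The reduction yields 2 nonzero rows, so the rank is 2.
Since rank = 2 (the number of vectors), the set is linearly independent.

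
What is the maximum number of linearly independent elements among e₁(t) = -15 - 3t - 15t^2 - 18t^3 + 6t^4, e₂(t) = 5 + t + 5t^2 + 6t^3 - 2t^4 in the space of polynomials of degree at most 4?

Represent each element by its coordinate vector in ℝ⁵.
Apply Gaussian elimination to the matrix whose rows are e₁, e₂.
The echelon form has 1 nonzero row, so the rank is 1.

1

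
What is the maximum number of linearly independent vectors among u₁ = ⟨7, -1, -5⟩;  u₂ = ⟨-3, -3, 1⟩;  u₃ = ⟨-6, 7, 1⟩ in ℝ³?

3

Put the 3×3 matrix [u₁|u₂|u₃] into echelon form.
The echelon form has 3 nonzero rows, so the rank is 3.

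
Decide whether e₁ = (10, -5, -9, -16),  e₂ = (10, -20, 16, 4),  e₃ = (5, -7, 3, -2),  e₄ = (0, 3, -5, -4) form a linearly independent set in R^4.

linearly dependent

Place the vectors as rows of a 4×4 matrix and reduce to echelon form.
The reduction yields 2 nonzero rows, so the rank is 2.
Since rank 2 < 4, the set is linearly dependent.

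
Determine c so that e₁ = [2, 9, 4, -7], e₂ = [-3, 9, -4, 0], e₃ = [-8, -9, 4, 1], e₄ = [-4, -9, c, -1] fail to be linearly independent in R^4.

c = 6

The set is linearly dependent precisely when det[e₁; e₂; e₃; e₄] = 0.
Cofactor expansion gives det = 648*c - 3888.
This vanishes exactly when c = 6.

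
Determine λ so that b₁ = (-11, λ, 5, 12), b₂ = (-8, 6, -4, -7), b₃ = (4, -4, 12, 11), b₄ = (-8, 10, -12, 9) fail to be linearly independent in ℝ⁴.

λ = 46/5

Dependence holds iff the 4×4 matrix [b₁ b₂ b₃ b₄] is singular.
Expanding, det = 1760*λ - 16192.
This vanishes exactly when λ = 46/5.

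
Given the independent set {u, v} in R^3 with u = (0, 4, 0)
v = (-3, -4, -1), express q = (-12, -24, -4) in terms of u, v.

q = -2u + 4v

Since u, v are independent, the coefficients expressing q are uniquely determined by a linear system.
Row-reducing the augmented matrix gives the unique coefficients (a₁, a₂) = (-2, 4).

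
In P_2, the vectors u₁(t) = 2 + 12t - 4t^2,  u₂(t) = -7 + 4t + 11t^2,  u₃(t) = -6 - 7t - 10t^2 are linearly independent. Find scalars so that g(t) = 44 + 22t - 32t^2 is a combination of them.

g = 2u₁ - 4u₂ - 2u₃

Identify each element with its coordinate vector in ℝ³ via {1, t, t^2}.
Since u₁, u₂, u₃ are independent, the coefficients expressing g are uniquely determined by a linear system.
The system has the unique solution (a₁, a₂, a₃) = (2, -4, -2).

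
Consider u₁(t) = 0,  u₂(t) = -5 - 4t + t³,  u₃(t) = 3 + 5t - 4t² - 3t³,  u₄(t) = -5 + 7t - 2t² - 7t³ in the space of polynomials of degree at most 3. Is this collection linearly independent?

linearly dependent

Take coordinates with respect to the standard basis {1, t, …, t³}.
One of the vectors is the zero vector, so the set is linearly dependent.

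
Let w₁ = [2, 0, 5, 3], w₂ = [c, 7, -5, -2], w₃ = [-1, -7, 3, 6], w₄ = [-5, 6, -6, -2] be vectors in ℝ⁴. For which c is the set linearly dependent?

Place the vectors as rows of a 4×4 matrix; dependence ⇔ determinant zero.
Cofactor expansion gives det = -182*c - 780.
This vanishes exactly when c = -30/7.

c = -30/7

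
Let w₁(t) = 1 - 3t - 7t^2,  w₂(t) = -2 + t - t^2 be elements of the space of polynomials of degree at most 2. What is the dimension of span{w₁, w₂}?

dim = 2

Represent each element by its coordinate vector in ℝ³.
Put the 3×2 matrix [w₁|w₂] into echelon form.
There are 2 pivot columns, so rank = 2.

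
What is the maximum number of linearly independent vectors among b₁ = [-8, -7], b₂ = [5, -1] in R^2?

Apply Gaussian elimination to the matrix whose rows are b₁, b₂.
The echelon form has 2 nonzero rows, so the rank is 2.

2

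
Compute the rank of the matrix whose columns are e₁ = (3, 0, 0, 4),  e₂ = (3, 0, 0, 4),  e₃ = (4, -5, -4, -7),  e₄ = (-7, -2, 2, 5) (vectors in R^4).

rank 3

Put the 4×4 matrix [e₁|e₂|e₃|e₄] into echelon form.
The echelon form has 3 nonzero rows, so the rank is 3.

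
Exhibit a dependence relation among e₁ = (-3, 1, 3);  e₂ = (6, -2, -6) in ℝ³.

Row-reduce the matrix with e₁, e₂ as columns; the null space gives the coefficients.
One solution (up to scaling) is (2, 1).

2e₁ + e₂ = 0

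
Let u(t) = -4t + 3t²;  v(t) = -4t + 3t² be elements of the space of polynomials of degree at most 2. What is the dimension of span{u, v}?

dim = 1

Use coordinates relative to {1, t, t²}.
Put the 3×2 matrix [u|v] into echelon form.
Exactly 1 pivot survives; hence the rank is 1.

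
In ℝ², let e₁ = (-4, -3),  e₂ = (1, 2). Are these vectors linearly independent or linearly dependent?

linearly independent

Row-reduce the matrix whose columns are e₁, e₂.
The reduction yields 2 nonzero rows, so the rank is 2.
Since rank = 2 (the number of vectors), the set is linearly independent.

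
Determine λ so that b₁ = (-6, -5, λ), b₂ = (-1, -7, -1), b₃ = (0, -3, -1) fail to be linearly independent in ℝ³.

The vectors are dependent exactly when the determinant of the matrix with rows b₁, b₂, b₃ vanishes.
The determinant works out to 3*λ - 19.
Solving 3*λ - 19 = 0 yields λ = 19/3.

λ = 19/3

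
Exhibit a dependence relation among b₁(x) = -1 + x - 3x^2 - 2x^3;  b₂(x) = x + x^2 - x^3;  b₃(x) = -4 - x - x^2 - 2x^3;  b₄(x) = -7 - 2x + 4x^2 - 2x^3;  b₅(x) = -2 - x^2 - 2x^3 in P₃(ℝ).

Take coordinates with respect to {1, x, …, x^3}.
Write the vectors as columns of a matrix and find a nonzero vector in its null space.
A generator of the null space is (1, -2, -3, 1, 2).

b₁ - 2b₂ - 3b₃ + b₄ + 2b₅ = 0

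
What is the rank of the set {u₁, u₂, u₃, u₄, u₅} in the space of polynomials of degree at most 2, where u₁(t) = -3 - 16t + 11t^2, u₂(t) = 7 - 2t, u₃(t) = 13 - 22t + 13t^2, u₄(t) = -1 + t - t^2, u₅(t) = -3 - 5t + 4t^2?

Represent each element by its coordinate vector in ℝ³.
Row-reduce the 5×3 matrix with these as rows.
The echelon form has 3 nonzero rows, so the rank is 3.
(With 5 elements in a 3-dimensional space the rank is at most 3.)

3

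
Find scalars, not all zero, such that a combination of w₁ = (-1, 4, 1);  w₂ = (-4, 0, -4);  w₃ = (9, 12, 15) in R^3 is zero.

3w₁ - 3w₂ - w₃ = 0

Set up α₁w₁ + … + α₃w₃ = 0 and solve the homogeneous system.
One solution (up to scaling) is (3, -3, -1).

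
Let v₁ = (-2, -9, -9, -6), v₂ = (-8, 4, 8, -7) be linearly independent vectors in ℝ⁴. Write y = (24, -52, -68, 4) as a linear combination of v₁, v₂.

Solve the system with v₁, v₂ as columns and y as the right-hand side.
The system has the unique solution (a₁, a₂) = (4, -4).

y = 4v₁ - 4v₂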